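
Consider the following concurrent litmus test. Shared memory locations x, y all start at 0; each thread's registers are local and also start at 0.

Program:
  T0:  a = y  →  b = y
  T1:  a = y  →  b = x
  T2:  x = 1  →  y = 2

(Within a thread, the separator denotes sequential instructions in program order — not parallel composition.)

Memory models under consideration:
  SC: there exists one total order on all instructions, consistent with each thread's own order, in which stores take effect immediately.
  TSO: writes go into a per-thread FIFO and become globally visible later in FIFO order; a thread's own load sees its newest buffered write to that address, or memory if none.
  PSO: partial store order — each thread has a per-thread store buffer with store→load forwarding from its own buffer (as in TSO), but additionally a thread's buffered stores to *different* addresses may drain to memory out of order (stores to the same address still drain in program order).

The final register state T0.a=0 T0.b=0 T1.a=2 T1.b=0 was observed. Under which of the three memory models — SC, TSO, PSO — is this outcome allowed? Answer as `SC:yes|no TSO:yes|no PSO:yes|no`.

SC:no TSO:no PSO:yes

outcome vector order: (T0.a,T0.b,T1.a,T1.b)
under SC → <0 0 0 0> <0 0 0 1> <0 0 2 1> <0 2 0 0> <0 2 0 1> <0 2 2 1> <2 2 0 0> <2 2 0 1> <2 2 2 1>
under TSO → <0 0 0 0> <0 0 0 1> <0 0 2 1> <0 2 0 0> <0 2 0 1> <0 2 2 1> <2 2 0 0> <2 2 0 1> <2 2 2 1>
under PSO → <0 0 0 0> <0 0 0 1> <0 0 2 0> <0 0 2 1> <0 2 0 0> <0 2 0 1> <0 2 2 0> <0 2 2 1> <2 2 0 0> <2 2 0 1> <2 2 2 0> <2 2 2 1>
target <0 0 2 0> ∈ {PSO}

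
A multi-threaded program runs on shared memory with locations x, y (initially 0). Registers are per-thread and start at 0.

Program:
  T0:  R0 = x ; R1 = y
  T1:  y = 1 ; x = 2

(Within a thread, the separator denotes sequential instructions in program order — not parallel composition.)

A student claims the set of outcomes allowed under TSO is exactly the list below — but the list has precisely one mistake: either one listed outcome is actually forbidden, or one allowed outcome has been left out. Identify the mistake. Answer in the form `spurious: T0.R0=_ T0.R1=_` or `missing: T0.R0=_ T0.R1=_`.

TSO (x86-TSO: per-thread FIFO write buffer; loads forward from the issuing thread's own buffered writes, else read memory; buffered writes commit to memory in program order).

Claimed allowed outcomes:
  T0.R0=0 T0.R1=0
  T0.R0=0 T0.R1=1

outcome vector order: (T0.R0,T0.R1)
TSO (3): 00; 01; 21
TSO∖claimed = {21}

missing: T0.R0=2 T0.R1=1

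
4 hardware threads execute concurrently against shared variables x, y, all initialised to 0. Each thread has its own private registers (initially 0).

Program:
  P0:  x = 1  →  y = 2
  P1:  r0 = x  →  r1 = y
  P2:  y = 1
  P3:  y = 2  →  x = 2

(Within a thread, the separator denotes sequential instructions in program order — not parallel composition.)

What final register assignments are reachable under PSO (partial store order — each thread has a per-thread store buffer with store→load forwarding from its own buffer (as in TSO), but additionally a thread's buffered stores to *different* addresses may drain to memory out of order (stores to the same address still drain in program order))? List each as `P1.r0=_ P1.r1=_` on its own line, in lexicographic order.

P1.r0=0 P1.r1=0
P1.r0=0 P1.r1=1
P1.r0=0 P1.r1=2
P1.r0=1 P1.r1=0
P1.r0=1 P1.r1=1
P1.r0=1 P1.r1=2
P1.r0=2 P1.r1=0
P1.r0=2 P1.r1=1
P1.r0=2 P1.r1=2

outcome vector order: (P1.r0,P1.r1)
|PSO outcomes| = 9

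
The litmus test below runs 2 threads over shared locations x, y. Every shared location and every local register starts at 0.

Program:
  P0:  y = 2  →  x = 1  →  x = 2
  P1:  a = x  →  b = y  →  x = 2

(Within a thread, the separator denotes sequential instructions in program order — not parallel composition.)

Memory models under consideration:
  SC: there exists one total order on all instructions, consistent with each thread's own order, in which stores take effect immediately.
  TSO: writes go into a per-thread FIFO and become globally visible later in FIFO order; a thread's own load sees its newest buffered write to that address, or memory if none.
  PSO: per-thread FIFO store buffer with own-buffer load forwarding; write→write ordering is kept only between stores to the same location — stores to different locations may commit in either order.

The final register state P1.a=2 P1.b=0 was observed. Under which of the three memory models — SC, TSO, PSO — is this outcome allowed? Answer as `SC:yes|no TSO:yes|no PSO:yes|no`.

outcome vector order: (P1.a,P1.b)
under SC → 0/0; 0/2; 1/2; 2/2
under TSO → 0/0; 0/2; 1/2; 2/2
under PSO → 0/0; 0/2; 1/0; 1/2; 2/0; 2/2
target 2/0 ∈ {PSO}

SC:no TSO:no PSO:yes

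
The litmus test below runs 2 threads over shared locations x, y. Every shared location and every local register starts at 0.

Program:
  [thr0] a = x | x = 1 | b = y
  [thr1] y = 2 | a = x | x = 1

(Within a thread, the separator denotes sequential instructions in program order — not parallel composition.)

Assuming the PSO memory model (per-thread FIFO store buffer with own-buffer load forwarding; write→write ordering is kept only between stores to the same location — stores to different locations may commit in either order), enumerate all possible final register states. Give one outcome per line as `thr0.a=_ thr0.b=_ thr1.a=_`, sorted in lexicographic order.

outcome vector order: (thr0.a,thr0.b,thr1.a)
|PSO outcomes| = 6

thr0.a=0 thr0.b=0 thr1.a=0
thr0.a=0 thr0.b=0 thr1.a=1
thr0.a=0 thr0.b=2 thr1.a=0
thr0.a=0 thr0.b=2 thr1.a=1
thr0.a=1 thr0.b=0 thr1.a=0
thr0.a=1 thr0.b=2 thr1.a=0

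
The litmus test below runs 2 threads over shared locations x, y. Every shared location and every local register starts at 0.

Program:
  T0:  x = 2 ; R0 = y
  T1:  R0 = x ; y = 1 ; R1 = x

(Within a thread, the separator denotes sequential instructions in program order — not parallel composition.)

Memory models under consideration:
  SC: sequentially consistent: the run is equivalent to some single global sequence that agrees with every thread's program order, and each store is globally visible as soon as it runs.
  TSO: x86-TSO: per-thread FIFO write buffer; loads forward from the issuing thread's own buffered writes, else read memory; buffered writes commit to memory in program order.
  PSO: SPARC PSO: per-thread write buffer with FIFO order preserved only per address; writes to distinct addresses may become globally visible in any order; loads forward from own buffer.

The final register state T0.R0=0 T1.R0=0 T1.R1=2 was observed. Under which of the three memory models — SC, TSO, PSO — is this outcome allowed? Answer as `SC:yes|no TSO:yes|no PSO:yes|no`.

SC:yes TSO:yes PSO:yes

outcome vector order: (T0.R0,T1.R0,T1.R1)
under SC → 002, 022, 100, 102, 122
under TSO → 000, 002, 022, 100, 102, 122
under PSO → 000, 002, 022, 100, 102, 122
target 002 ∈ {SC,TSO,PSO}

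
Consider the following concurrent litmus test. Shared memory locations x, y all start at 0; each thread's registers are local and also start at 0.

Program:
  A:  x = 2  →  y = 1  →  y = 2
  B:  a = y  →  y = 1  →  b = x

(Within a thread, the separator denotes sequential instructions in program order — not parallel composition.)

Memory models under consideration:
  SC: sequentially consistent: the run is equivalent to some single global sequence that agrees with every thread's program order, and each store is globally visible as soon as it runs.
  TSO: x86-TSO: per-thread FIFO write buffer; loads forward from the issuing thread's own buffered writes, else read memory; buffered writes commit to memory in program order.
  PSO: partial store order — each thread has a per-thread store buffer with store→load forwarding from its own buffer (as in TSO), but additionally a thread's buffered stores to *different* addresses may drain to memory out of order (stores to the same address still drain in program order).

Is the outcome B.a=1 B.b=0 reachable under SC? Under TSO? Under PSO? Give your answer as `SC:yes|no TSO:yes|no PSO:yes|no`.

outcome vector order: (B.a,B.b)
[SC] allowed = {(0,0) (0,2) (1,2) (2,2)}
[TSO] allowed = {(0,0) (0,2) (1,2) (2,2)}
[PSO] allowed = {(0,0) (0,2) (1,0) (1,2) (2,0) (2,2)}
target (1,0) ∈ {PSO}

SC:no TSO:no PSO:yes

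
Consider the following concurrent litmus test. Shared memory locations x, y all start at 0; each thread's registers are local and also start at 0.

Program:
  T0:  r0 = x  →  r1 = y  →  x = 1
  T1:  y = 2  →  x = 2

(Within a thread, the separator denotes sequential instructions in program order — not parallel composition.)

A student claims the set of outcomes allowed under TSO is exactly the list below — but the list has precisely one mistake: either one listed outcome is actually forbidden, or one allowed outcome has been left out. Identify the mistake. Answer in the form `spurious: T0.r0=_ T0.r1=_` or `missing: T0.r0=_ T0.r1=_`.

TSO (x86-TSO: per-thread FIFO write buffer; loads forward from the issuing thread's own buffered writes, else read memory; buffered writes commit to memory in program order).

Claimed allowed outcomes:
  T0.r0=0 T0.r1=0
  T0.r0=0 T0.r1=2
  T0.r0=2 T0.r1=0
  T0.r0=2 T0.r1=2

outcome vector order: (T0.r0,T0.r1)
TSO (3): 00 02 22
claimed∖TSO = {20}

spurious: T0.r0=2 T0.r1=0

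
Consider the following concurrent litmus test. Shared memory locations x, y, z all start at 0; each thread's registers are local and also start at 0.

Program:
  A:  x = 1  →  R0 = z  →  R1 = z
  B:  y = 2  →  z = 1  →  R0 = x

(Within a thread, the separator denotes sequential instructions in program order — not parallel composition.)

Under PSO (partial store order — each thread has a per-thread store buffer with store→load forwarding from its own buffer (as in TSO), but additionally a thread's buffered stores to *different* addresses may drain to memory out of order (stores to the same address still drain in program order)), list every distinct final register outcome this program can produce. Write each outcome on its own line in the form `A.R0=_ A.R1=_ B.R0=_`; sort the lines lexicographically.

outcome vector order: (A.R0,A.R1,B.R0)
|PSO outcomes| = 6

A.R0=0 A.R1=0 B.R0=0
A.R0=0 A.R1=0 B.R0=1
A.R0=0 A.R1=1 B.R0=0
A.R0=0 A.R1=1 B.R0=1
A.R0=1 A.R1=1 B.R0=0
A.R0=1 A.R1=1 B.R0=1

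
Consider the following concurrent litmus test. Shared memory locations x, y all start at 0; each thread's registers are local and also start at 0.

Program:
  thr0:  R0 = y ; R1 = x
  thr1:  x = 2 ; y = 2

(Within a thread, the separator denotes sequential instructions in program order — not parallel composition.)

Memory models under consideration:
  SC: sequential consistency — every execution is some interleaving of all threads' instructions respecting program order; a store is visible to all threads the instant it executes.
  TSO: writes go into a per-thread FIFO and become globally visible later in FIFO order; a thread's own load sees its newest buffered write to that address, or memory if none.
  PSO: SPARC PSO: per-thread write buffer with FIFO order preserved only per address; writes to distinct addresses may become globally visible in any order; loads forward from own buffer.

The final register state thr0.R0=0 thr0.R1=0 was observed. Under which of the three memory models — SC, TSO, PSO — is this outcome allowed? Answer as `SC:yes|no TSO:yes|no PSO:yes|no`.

outcome vector order: (thr0.R0,thr0.R1)
SC (3): <0 0>, <0 2>, <2 2>
TSO (3): <0 0>, <0 2>, <2 2>
PSO (4): <0 0>, <0 2>, <2 0>, <2 2>
target <0 0> ∈ {SC,TSO,PSO}

SC:yes TSO:yes PSO:yes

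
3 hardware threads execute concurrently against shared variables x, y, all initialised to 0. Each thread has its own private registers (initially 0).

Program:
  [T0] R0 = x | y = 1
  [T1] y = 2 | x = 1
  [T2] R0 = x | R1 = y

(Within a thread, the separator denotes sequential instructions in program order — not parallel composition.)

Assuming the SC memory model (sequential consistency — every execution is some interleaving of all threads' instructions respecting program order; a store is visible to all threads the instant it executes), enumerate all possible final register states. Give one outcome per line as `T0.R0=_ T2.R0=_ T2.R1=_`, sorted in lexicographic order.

T0.R0=0 T2.R0=0 T2.R1=0
T0.R0=0 T2.R0=0 T2.R1=1
T0.R0=0 T2.R0=0 T2.R1=2
T0.R0=0 T2.R0=1 T2.R1=1
T0.R0=0 T2.R0=1 T2.R1=2
T0.R0=1 T2.R0=0 T2.R1=0
T0.R0=1 T2.R0=0 T2.R1=1
T0.R0=1 T2.R0=0 T2.R1=2
T0.R0=1 T2.R0=1 T2.R1=1
T0.R0=1 T2.R0=1 T2.R1=2

outcome vector order: (T0.R0,T2.R0,T2.R1)
|SC outcomes| = 10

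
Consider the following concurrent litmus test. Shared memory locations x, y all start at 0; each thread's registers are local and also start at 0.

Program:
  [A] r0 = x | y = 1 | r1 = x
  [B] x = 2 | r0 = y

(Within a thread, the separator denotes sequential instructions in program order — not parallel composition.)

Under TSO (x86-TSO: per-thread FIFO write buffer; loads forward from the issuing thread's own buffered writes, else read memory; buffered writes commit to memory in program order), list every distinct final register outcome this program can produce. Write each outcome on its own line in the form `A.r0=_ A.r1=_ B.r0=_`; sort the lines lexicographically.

outcome vector order: (A.r0,A.r1,B.r0)
|TSO outcomes| = 6

A.r0=0 A.r1=0 B.r0=0
A.r0=0 A.r1=0 B.r0=1
A.r0=0 A.r1=2 B.r0=0
A.r0=0 A.r1=2 B.r0=1
A.r0=2 A.r1=2 B.r0=0
A.r0=2 A.r1=2 B.r0=1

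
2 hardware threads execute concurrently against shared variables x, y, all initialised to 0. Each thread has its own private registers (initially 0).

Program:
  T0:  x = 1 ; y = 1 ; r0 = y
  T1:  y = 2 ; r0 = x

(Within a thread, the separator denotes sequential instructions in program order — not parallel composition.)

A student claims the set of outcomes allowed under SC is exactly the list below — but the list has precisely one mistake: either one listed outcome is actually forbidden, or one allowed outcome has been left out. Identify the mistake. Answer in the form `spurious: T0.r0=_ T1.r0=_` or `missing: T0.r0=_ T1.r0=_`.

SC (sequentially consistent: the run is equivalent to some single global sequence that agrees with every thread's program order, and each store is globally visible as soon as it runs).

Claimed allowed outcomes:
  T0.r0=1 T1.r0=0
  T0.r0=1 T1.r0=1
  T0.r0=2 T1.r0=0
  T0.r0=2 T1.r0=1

outcome vector order: (T0.r0,T1.r0)
[SC] allowed = {<1 0>; <1 1>; <2 1>}
claimed∖SC = {<2 0>}

spurious: T0.r0=2 T1.r0=0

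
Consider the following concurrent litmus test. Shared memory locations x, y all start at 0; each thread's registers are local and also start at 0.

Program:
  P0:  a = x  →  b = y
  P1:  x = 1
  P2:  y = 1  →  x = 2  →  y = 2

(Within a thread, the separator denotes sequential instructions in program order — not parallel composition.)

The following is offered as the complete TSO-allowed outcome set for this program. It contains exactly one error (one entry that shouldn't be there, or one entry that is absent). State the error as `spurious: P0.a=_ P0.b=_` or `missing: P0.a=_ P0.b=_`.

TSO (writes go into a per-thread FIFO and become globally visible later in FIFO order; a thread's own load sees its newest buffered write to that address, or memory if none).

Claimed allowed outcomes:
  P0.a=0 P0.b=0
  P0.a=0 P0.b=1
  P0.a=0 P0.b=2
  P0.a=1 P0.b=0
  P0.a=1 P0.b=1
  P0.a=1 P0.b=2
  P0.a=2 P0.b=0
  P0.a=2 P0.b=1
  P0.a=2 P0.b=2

outcome vector order: (P0.a,P0.b)
under TSO → 00, 01, 02, 10, 11, 12, 21, 22
claimed∖TSO = {20}

spurious: P0.a=2 P0.b=0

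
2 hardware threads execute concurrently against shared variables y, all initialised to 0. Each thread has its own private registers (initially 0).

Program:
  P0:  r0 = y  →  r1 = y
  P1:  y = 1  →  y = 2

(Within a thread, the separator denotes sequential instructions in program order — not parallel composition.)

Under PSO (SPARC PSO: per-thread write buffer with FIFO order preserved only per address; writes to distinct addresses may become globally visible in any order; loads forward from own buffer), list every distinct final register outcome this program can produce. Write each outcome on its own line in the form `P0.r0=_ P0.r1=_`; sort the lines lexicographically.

P0.r0=0 P0.r1=0
P0.r0=0 P0.r1=1
P0.r0=0 P0.r1=2
P0.r0=1 P0.r1=1
P0.r0=1 P0.r1=2
P0.r0=2 P0.r1=2

outcome vector order: (P0.r0,P0.r1)
|PSO outcomes| = 6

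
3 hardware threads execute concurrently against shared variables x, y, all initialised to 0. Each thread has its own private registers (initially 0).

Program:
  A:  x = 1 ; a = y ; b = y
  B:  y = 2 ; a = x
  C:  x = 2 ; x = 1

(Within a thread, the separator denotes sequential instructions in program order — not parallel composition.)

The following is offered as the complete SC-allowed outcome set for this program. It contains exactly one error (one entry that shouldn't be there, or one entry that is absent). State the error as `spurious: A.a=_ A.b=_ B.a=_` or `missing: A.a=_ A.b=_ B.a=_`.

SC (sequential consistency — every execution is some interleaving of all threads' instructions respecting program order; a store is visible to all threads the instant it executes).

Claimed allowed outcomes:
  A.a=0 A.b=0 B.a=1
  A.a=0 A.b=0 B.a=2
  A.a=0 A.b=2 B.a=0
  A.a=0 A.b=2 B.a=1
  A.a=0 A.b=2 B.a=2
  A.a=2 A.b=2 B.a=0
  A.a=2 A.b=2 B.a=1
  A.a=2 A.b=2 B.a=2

spurious: A.a=0 A.b=2 B.a=0

outcome vector order: (A.a,A.b,B.a)
SC: 7 outcomes — {0/0/1, 0/0/2, 0/2/1, 0/2/2, 2/2/0, 2/2/1, 2/2/2}
claimed∖SC = {0/2/0}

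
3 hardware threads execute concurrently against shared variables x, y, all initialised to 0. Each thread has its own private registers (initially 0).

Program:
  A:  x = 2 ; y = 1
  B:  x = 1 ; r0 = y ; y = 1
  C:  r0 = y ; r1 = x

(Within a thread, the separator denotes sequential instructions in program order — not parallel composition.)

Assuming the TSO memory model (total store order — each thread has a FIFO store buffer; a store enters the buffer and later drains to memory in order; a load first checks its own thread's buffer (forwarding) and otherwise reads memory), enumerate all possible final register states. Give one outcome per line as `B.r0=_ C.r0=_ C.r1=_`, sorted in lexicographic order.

outcome vector order: (B.r0,C.r0,C.r1)
|TSO outcomes| = 10

B.r0=0 C.r0=0 C.r1=0
B.r0=0 C.r0=0 C.r1=1
B.r0=0 C.r0=0 C.r1=2
B.r0=0 C.r0=1 C.r1=1
B.r0=0 C.r0=1 C.r1=2
B.r0=1 C.r0=0 C.r1=0
B.r0=1 C.r0=0 C.r1=1
B.r0=1 C.r0=0 C.r1=2
B.r0=1 C.r0=1 C.r1=1
B.r0=1 C.r0=1 C.r1=2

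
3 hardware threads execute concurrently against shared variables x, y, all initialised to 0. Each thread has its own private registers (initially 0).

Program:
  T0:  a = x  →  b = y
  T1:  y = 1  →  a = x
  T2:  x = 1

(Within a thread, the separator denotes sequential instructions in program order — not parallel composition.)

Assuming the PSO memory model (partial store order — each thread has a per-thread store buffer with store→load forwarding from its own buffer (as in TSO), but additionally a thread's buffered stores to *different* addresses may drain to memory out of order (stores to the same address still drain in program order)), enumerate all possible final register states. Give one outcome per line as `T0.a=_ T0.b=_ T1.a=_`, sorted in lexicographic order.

T0.a=0 T0.b=0 T1.a=0
T0.a=0 T0.b=0 T1.a=1
T0.a=0 T0.b=1 T1.a=0
T0.a=0 T0.b=1 T1.a=1
T0.a=1 T0.b=0 T1.a=0
T0.a=1 T0.b=0 T1.a=1
T0.a=1 T0.b=1 T1.a=0
T0.a=1 T0.b=1 T1.a=1

outcome vector order: (T0.a,T0.b,T1.a)
|PSO outcomes| = 8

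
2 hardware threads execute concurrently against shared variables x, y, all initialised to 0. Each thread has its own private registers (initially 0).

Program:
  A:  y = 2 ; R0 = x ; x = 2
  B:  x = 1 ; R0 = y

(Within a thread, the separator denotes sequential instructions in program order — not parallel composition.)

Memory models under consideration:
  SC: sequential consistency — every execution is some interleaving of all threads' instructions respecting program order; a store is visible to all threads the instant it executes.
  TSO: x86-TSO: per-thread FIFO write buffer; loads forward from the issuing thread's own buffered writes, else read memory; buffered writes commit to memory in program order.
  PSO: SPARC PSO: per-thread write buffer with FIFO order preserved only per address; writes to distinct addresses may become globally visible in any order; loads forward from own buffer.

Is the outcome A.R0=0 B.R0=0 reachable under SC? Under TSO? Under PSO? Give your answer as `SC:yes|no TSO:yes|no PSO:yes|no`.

outcome vector order: (A.R0,B.R0)
under SC → <0 2>, <1 0>, <1 2>
under TSO → <0 0>, <0 2>, <1 0>, <1 2>
under PSO → <0 0>, <0 2>, <1 0>, <1 2>
target <0 0> ∈ {TSO,PSO}

SC:no TSO:yes PSO:yes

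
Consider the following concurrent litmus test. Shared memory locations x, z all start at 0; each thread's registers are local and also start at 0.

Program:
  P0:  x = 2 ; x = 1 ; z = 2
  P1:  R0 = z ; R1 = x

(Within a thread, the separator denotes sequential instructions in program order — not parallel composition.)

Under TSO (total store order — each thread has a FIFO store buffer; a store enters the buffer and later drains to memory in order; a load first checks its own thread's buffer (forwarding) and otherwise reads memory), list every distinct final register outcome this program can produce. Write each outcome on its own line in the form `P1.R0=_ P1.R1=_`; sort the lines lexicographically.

outcome vector order: (P1.R0,P1.R1)
|TSO outcomes| = 4

P1.R0=0 P1.R1=0
P1.R0=0 P1.R1=1
P1.R0=0 P1.R1=2
P1.R0=2 P1.R1=1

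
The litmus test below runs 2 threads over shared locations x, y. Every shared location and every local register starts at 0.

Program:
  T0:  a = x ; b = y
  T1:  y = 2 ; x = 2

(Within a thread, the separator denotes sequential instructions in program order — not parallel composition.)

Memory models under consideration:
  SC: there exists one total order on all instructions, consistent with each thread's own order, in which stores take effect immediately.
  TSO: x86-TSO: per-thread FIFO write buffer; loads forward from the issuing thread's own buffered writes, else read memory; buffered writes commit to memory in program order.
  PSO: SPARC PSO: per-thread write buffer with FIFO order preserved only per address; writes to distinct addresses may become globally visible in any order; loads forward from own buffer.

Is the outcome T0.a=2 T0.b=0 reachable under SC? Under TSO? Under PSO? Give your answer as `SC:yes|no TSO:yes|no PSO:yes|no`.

outcome vector order: (T0.a,T0.b)
SC: 3 outcomes — {00 02 22}
TSO: 3 outcomes — {00 02 22}
PSO: 4 outcomes — {00 02 20 22}
target 20 ∈ {PSO}

SC:no TSO:no PSO:yes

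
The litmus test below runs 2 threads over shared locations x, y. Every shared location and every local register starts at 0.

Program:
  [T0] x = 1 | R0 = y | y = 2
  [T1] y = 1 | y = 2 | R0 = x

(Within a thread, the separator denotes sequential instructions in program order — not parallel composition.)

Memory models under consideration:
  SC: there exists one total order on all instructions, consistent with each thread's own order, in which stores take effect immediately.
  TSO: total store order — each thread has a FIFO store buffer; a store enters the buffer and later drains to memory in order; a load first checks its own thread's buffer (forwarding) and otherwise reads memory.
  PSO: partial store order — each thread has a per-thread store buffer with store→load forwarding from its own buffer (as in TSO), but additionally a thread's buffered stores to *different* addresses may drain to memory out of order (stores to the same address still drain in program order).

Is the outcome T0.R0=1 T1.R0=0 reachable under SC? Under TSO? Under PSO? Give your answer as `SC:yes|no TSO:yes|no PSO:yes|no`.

SC:no TSO:yes PSO:yes

outcome vector order: (T0.R0,T1.R0)
[SC] allowed = {01 11 20 21}
[TSO] allowed = {00 01 10 11 20 21}
[PSO] allowed = {00 01 10 11 20 21}
target 10 ∈ {TSO,PSO}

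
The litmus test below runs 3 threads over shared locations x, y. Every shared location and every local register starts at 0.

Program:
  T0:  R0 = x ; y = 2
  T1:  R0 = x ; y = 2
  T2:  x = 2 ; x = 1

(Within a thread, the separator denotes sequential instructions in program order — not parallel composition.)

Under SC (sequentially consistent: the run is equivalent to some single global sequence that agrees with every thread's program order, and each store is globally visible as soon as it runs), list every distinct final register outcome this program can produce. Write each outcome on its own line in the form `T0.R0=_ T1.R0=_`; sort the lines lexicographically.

outcome vector order: (T0.R0,T1.R0)
|SC outcomes| = 9

T0.R0=0 T1.R0=0
T0.R0=0 T1.R0=1
T0.R0=0 T1.R0=2
T0.R0=1 T1.R0=0
T0.R0=1 T1.R0=1
T0.R0=1 T1.R0=2
T0.R0=2 T1.R0=0
T0.R0=2 T1.R0=1
T0.R0=2 T1.R0=2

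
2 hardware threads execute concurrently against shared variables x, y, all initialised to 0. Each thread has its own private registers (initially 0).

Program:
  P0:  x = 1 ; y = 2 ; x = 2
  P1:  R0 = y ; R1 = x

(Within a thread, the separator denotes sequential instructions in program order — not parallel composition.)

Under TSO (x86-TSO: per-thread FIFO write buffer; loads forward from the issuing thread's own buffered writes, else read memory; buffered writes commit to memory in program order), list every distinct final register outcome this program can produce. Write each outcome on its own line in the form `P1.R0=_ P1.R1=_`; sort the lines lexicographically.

P1.R0=0 P1.R1=0
P1.R0=0 P1.R1=1
P1.R0=0 P1.R1=2
P1.R0=2 P1.R1=1
P1.R0=2 P1.R1=2

outcome vector order: (P1.R0,P1.R1)
|TSO outcomes| = 5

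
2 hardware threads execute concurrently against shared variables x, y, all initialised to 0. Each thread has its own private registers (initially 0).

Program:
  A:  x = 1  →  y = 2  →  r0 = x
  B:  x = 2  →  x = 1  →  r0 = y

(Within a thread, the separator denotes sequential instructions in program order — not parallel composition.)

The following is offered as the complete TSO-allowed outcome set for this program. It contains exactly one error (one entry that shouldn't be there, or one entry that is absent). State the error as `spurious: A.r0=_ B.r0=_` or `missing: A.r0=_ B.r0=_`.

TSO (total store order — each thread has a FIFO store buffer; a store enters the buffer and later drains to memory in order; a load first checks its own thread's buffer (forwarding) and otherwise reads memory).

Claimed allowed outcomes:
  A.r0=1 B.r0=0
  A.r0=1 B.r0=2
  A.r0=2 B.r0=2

missing: A.r0=2 B.r0=0

outcome vector order: (A.r0,B.r0)
TSO: 4 outcomes — {(1,0) (1,2) (2,0) (2,2)}
TSO∖claimed = {(2,0)}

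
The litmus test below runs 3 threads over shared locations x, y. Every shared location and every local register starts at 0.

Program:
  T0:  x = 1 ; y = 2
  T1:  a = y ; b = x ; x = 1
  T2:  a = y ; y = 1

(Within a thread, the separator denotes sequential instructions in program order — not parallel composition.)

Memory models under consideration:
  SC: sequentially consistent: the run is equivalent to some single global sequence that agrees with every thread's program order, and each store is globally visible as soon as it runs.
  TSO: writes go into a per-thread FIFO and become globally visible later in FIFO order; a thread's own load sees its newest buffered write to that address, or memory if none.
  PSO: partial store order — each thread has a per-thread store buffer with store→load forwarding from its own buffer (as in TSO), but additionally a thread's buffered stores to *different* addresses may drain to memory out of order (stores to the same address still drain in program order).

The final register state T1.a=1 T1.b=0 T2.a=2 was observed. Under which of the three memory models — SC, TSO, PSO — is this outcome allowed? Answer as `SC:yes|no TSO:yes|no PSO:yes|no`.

SC:no TSO:no PSO:yes

outcome vector order: (T1.a,T1.b,T2.a)
under SC → <0 0 0>, <0 0 2>, <0 1 0>, <0 1 2>, <1 0 0>, <1 1 0>, <1 1 2>, <2 1 0>, <2 1 2>
under TSO → <0 0 0>, <0 0 2>, <0 1 0>, <0 1 2>, <1 0 0>, <1 1 0>, <1 1 2>, <2 1 0>, <2 1 2>
under PSO → <0 0 0>, <0 0 2>, <0 1 0>, <0 1 2>, <1 0 0>, <1 0 2>, <1 1 0>, <1 1 2>, <2 0 0>, <2 0 2>, <2 1 0>, <2 1 2>
target <1 0 2> ∈ {PSO}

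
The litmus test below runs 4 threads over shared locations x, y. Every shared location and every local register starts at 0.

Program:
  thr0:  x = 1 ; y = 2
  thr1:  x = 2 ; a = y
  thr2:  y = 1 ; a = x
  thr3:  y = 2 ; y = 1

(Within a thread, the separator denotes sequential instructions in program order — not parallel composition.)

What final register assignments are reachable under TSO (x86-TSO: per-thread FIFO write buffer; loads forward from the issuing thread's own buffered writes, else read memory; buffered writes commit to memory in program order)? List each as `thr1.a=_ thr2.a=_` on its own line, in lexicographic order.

thr1.a=0 thr2.a=0
thr1.a=0 thr2.a=1
thr1.a=0 thr2.a=2
thr1.a=1 thr2.a=0
thr1.a=1 thr2.a=1
thr1.a=1 thr2.a=2
thr1.a=2 thr2.a=0
thr1.a=2 thr2.a=1
thr1.a=2 thr2.a=2

outcome vector order: (thr1.a,thr2.a)
|TSO outcomes| = 9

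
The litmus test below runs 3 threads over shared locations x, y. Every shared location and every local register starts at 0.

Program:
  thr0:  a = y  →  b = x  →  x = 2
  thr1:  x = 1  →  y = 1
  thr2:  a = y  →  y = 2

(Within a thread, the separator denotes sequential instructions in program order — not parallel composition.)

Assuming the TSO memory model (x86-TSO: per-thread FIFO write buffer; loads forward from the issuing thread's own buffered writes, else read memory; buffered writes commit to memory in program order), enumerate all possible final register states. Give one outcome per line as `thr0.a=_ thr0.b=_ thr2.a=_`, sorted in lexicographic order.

thr0.a=0 thr0.b=0 thr2.a=0
thr0.a=0 thr0.b=0 thr2.a=1
thr0.a=0 thr0.b=1 thr2.a=0
thr0.a=0 thr0.b=1 thr2.a=1
thr0.a=1 thr0.b=1 thr2.a=0
thr0.a=1 thr0.b=1 thr2.a=1
thr0.a=2 thr0.b=0 thr2.a=0
thr0.a=2 thr0.b=1 thr2.a=0
thr0.a=2 thr0.b=1 thr2.a=1

outcome vector order: (thr0.a,thr0.b,thr2.a)
|TSO outcomes| = 9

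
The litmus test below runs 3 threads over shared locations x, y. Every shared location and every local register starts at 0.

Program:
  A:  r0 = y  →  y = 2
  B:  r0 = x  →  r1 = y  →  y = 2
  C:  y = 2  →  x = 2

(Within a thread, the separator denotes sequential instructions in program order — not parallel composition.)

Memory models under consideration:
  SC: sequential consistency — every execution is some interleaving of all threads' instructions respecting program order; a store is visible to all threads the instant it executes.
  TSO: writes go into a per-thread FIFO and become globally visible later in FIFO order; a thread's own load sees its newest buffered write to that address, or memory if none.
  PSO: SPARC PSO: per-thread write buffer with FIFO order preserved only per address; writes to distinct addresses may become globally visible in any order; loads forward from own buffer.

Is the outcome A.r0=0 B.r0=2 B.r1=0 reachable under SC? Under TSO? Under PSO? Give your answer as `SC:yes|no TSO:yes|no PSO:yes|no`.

SC:no TSO:no PSO:yes

outcome vector order: (A.r0,B.r0,B.r1)
under SC → <0 0 0> <0 0 2> <0 2 2> <2 0 0> <2 0 2> <2 2 2>
under TSO → <0 0 0> <0 0 2> <0 2 2> <2 0 0> <2 0 2> <2 2 2>
under PSO → <0 0 0> <0 0 2> <0 2 0> <0 2 2> <2 0 0> <2 0 2> <2 2 0> <2 2 2>
target <0 2 0> ∈ {PSO}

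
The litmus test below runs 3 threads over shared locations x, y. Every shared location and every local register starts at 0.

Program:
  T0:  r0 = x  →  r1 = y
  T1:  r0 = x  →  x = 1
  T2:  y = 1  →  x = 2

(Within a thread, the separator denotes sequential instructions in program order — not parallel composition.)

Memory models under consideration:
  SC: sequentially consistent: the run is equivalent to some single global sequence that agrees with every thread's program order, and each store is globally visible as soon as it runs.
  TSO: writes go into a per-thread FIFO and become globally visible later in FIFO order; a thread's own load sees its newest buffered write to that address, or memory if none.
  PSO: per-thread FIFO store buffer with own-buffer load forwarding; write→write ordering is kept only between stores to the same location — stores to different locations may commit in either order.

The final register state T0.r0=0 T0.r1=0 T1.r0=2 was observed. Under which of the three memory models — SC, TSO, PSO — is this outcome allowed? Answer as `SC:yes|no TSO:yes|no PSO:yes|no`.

SC:yes TSO:yes PSO:yes

outcome vector order: (T0.r0,T0.r1,T1.r0)
SC: 9 outcomes — {(0,0,0); (0,0,2); (0,1,0); (0,1,2); (1,0,0); (1,1,0); (1,1,2); (2,1,0); (2,1,2)}
TSO: 9 outcomes — {(0,0,0); (0,0,2); (0,1,0); (0,1,2); (1,0,0); (1,1,0); (1,1,2); (2,1,0); (2,1,2)}
PSO: 12 outcomes — {(0,0,0); (0,0,2); (0,1,0); (0,1,2); (1,0,0); (1,0,2); (1,1,0); (1,1,2); (2,0,0); (2,0,2); (2,1,0); (2,1,2)}
target (0,0,2) ∈ {SC,TSO,PSO}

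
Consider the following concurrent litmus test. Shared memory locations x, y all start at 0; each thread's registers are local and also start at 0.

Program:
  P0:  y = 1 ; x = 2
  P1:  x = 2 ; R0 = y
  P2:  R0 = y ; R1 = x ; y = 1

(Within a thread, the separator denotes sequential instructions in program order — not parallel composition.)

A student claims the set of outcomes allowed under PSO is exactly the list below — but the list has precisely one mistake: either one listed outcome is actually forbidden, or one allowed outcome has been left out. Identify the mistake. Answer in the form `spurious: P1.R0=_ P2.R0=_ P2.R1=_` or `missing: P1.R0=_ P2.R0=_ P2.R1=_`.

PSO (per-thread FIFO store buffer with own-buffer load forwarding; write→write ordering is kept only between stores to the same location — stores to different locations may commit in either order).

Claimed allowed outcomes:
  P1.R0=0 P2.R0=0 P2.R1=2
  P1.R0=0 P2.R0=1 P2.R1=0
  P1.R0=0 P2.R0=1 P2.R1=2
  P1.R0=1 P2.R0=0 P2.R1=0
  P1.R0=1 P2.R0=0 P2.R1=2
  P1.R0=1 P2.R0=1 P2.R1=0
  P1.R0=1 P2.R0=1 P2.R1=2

outcome vector order: (P1.R0,P2.R0,P2.R1)
PSO: 8 outcomes — {000 002 010 012 100 102 110 112}
PSO∖claimed = {000}

missing: P1.R0=0 P2.R0=0 P2.R1=0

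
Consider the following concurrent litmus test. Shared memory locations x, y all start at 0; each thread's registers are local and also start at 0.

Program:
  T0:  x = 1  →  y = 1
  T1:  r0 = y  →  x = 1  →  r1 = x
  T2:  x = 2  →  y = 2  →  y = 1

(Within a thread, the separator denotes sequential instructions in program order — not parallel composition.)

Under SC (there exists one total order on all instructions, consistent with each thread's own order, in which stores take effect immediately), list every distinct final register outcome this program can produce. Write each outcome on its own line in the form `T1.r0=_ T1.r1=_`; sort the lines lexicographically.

T1.r0=0 T1.r1=1
T1.r0=0 T1.r1=2
T1.r0=1 T1.r1=1
T1.r0=1 T1.r1=2
T1.r0=2 T1.r1=1

outcome vector order: (T1.r0,T1.r1)
|SC outcomes| = 5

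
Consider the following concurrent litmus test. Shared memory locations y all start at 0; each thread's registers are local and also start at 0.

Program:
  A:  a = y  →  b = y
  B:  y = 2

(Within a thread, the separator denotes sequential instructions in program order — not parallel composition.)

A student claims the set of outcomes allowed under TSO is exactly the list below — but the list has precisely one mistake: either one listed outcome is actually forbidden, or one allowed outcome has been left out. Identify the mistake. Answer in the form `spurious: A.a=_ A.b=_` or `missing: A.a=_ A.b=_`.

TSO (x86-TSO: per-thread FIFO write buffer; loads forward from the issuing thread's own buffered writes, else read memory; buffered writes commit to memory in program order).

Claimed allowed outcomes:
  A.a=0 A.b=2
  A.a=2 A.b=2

outcome vector order: (A.a,A.b)
under TSO → 00, 02, 22
TSO∖claimed = {00}

missing: A.a=0 A.b=0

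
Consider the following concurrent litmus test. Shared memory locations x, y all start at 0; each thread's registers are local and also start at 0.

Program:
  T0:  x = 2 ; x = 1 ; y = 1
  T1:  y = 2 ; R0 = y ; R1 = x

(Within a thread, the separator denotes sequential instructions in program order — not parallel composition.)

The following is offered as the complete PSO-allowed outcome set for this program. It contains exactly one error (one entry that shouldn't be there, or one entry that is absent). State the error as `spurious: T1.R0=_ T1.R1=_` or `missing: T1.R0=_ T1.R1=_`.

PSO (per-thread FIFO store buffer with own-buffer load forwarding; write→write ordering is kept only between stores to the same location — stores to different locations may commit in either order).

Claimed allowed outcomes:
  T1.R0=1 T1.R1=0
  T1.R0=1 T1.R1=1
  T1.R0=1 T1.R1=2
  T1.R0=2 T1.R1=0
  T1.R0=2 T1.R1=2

missing: T1.R0=2 T1.R1=1

outcome vector order: (T1.R0,T1.R1)
[PSO] allowed = {10, 11, 12, 20, 21, 22}
PSO∖claimed = {21}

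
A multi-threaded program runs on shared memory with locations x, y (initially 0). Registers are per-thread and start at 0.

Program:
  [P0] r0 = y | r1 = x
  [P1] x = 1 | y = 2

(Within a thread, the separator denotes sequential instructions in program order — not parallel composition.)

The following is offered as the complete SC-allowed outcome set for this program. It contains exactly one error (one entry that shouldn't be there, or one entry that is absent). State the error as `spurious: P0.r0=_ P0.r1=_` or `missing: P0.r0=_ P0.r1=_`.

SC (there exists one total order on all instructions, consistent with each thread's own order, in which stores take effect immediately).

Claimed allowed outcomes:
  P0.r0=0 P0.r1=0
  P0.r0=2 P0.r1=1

outcome vector order: (P0.r0,P0.r1)
SC (3): 0/0 0/1 2/1
SC∖claimed = {0/1}

missing: P0.r0=0 P0.r1=1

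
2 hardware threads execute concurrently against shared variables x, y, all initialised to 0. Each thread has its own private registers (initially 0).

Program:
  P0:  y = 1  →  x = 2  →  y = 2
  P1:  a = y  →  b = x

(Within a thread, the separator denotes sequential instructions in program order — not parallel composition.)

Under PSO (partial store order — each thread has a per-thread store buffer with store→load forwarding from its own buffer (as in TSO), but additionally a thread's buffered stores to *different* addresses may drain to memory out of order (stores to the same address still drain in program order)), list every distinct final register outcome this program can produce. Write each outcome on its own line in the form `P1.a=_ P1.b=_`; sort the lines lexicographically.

outcome vector order: (P1.a,P1.b)
|PSO outcomes| = 6

P1.a=0 P1.b=0
P1.a=0 P1.b=2
P1.a=1 P1.b=0
P1.a=1 P1.b=2
P1.a=2 P1.b=0
P1.a=2 P1.b=2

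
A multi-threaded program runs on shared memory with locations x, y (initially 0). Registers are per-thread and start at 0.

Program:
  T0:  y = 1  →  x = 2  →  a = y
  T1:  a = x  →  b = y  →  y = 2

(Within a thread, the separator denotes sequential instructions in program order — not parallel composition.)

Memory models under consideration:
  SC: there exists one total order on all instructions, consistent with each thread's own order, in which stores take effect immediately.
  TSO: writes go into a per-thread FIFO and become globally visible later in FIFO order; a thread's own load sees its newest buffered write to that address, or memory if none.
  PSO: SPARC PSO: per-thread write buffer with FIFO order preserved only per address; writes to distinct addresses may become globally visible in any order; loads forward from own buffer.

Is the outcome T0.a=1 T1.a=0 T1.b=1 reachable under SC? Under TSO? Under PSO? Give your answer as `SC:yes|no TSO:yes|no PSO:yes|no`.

outcome vector order: (T0.a,T1.a,T1.b)
SC: 6 outcomes — {(1,0,0) (1,0,1) (1,2,1) (2,0,0) (2,0,1) (2,2,1)}
TSO: 6 outcomes — {(1,0,0) (1,0,1) (1,2,1) (2,0,0) (2,0,1) (2,2,1)}
PSO: 8 outcomes — {(1,0,0) (1,0,1) (1,2,0) (1,2,1) (2,0,0) (2,0,1) (2,2,0) (2,2,1)}
target (1,0,1) ∈ {SC,TSO,PSO}

SC:yes TSO:yes PSO:yes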